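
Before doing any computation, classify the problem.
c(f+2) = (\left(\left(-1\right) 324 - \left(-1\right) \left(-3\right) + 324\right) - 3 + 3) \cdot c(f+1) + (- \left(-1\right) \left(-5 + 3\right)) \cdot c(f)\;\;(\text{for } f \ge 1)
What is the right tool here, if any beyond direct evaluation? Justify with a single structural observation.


Diagnosis: the characteristic-root method — no index-dependence in the weights and nothing inhomogeneous: classic characteristic-equation setup.


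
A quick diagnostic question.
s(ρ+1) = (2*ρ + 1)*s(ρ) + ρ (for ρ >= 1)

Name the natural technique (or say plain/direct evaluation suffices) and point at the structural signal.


Verdict: a summation factor — because the multiplier 2*ρ + 1 is index-dependent, divide through by its running product and sum the resulting differences.


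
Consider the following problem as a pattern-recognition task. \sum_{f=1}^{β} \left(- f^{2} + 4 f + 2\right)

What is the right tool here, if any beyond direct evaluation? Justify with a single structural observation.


Technique: no special technique — recognize the absence of structure: constant-multiple powers of f summed plainly, no special method required.


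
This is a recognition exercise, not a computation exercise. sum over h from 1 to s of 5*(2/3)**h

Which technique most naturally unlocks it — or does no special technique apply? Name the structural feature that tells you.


Method: the geometric series formula — term-over-term division gives 2/3 every time — index-free ratio, geometric sum formula applies.


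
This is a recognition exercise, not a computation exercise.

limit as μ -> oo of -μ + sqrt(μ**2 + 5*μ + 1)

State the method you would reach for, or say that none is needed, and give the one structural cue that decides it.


Best approach: conjugate multiplication — neither sqrt(μ**2 + 5*μ + 1) nor μ converges alone, so rewrite their difference as a conjugate-rationalized quotient first.


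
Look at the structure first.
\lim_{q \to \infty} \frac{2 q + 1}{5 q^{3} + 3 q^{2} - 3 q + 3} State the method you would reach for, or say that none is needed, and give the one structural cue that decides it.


Diagnosis: dominant-term comparison — as q grows, only the highest-degree terms matter — compare leading terms and read the limit off. l'Hôpital's at-infinity variant applies to the expression viewed as a single quotient; the leading-term comparison is the direct route.


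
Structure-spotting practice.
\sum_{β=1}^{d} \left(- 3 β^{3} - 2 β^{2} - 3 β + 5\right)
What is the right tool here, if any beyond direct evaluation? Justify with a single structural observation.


Diagnosis: no special technique — recognize the absence of structure: constant-multiple powers of β summed plainly, no special method required.


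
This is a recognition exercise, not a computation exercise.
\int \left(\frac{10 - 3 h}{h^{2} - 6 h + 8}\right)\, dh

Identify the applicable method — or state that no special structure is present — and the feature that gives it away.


Method: partial fractions — the factorization of h^{2} - 6 h + 8 is the whole battle; after it, each term is a table integral.


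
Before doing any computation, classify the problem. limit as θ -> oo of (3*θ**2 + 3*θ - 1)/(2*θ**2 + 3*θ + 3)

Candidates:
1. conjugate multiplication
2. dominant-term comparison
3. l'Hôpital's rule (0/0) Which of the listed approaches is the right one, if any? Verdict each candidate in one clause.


Technique: dominant-term comparison — as θ grows, only the highest-degree terms matter — compare leading terms and read the limit off.
- conjugate multiplication — no difference of divergent radicals appears, so rationalizing has nothing to cancel.
- dominant-term comparison: applies; the problem has the shape this method handles.
- l'Hôpital's rule (0/0): viewed as a single quotient this runs to ∞/∞, not the 0/0 clash this candidate addresses; an at-infinity variant of the rule would resolve it, but comparing leading growth reads the answer without differentiating.


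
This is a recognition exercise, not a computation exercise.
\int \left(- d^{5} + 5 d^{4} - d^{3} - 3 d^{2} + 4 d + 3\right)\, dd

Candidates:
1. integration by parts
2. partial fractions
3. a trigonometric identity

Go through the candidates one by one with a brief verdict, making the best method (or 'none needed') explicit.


Verdict: no special technique — every term is a constant multiple of a power of d; term-wise power-rule integration needs no preliminary transformation.
- integration by parts — splitting off a factor buys nothing — the integrand integrates directly without parts.
- partial fractions — the expression is not a ratio of polynomials that decomposes further.
- a trigonometric identity — no sine or cosine appears, so there is nothing for a trigonometric identity to act on.


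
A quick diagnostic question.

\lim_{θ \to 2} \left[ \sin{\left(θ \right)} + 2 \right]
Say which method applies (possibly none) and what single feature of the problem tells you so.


Technique: no special technique — the expression is continuous at 2 — substitute and evaluate; no indeterminate form appears.


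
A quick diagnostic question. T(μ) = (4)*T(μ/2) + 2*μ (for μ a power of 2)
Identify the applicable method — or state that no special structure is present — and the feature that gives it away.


Best approach: the master substitution — the recursive call is at index μ/2 rather than a shift, a divide-and-conquer shape — substituting μ = 2^m linearizes it.


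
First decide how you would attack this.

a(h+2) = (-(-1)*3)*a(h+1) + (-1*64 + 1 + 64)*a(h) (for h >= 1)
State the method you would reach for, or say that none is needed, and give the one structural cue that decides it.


Best approach: the characteristic-root method — every coefficient is a fixed number and the forcing is zero — substitute r^h and read off the root equation.


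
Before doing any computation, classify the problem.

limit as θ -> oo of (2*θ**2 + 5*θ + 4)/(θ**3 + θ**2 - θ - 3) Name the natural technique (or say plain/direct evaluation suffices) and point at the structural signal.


Method: dominant-term comparison — divide through by the highest power of θ; every lower-order term dies and the dominant terms decide the limit. l'Hôpital's at-infinity variant applies to the expression viewed as a single quotient; the leading-term comparison is the direct route.


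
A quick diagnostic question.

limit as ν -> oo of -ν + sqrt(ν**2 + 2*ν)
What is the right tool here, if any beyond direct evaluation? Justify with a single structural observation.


Best approach: conjugate multiplication — neither sqrt(ν**2 + 2*ν) nor ν converges alone, so rewrite their difference as a conjugate-rationalized quotient first.


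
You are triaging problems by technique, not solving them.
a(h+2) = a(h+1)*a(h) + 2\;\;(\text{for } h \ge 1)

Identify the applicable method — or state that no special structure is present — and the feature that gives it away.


Diagnosis: no special technique — the recurrence is nonlinear in the sequence values; study it directly, no linear machinery applies.


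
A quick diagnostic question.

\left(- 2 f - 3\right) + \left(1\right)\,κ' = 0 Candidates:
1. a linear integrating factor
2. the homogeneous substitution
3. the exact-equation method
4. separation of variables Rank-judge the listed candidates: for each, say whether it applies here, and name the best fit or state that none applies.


Method: no special technique — with κ absent the equation is not coupled at all: direct integration in f.
- a linear integrating factor — the linear template holds only trivially here (the unknown is absent, so the coefficient is zero) — the method is not the natural label.
- the homogeneous substitution: the ratio substitution does not collapse this equation.
- the exact-equation method — no dependence on the unknown anywhere: exactness is a label without content here.
- separation of variables — separation is only trivially available — with the unknown absent from the slope this is a direct integration, not a separation problem.


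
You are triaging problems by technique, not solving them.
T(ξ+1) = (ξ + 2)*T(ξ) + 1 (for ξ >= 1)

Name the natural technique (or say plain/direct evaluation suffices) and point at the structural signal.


Diagnosis: a summation factor — it is first-order linear but the coefficient ξ + 2 depends on the index, so multiply through by a summation factor to telescope it.


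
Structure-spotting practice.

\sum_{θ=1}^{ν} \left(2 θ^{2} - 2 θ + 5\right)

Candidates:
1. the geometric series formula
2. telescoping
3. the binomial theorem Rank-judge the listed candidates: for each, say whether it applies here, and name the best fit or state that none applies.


Best approach: no special technique — constant-multiple powers of θ with no cancellation partners and no common ratio — use the standard power-sum formulas.
- the geometric series formula: consecutive terms are not related by a fixed multiplier.
- telescoping — in the displayed form, no term reappears at a neighboring index to cancel against.
- the binomial theorem — the summand does not match any term pattern of an expanded binomial power.


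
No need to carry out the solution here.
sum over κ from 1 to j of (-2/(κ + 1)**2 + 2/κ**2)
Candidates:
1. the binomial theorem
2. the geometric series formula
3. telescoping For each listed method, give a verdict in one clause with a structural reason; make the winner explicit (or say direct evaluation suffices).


Best approach: telescoping — the piece each term subtracts is 2/κ**2 advanced by one index, and it reappears with a plus sign leading the following term — the sum collapses to its boundary terms.
- the binomial theorem — the terms lack the binomial-coefficient-weighted complementary-power pattern of an expansion.
- the geometric series formula: there is no constant term-to-term ratio.
- telescoping — applies; the problem has the shape this method handles.


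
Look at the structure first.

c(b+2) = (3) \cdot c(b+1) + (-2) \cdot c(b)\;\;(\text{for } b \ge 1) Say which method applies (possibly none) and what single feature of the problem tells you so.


Technique: the characteristic-root method — this is the constant-coefficient homogeneous case — the whole solution in b reduces to a polynomial's roots.


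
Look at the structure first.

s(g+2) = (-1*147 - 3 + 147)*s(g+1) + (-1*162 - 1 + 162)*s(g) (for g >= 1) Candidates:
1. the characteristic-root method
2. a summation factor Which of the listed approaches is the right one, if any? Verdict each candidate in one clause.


Technique: the characteristic-root method — this is the constant-coefficient homogeneous case — the whole solution in g reduces to a polynomial's roots.
- the characteristic-root method — a fit — the right tool for this form.
- a summation factor: the recurrence reaches back more than one step, outside the first-order family a summation factor normalizes.


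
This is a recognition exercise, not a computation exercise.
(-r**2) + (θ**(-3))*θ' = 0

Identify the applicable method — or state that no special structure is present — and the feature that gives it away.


Diagnosis: separation of variables — separating collects all θ-dependence with the derivative and leaves all r-dependence opposite: variables separate. The equation is exact as it stands too — a potential function exists — though separation reads the split structure directly.


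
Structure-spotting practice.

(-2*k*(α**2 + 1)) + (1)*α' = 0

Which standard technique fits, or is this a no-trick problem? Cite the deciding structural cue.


Method: separation of variables — one side of the product carries the independent variable, the other the unknown — the textbook separation shape.


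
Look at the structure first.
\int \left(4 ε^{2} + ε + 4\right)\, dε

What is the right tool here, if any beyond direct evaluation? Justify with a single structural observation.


Best approach: no special technique — the integrand is a sum of constant multiples of powers of ε — integrate term by term.


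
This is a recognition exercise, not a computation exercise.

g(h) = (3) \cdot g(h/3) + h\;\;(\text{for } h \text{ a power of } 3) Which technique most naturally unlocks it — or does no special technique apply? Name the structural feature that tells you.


Verdict: the master substitution — the argument contracts 3-fold per step: reindex h exponentially and solve the linear recurrence in the new index.


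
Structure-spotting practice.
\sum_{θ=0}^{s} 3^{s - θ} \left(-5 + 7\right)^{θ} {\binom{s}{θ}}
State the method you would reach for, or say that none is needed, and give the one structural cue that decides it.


Diagnosis: the binomial theorem — binomial coefficients against complementary powers of (-5 + 7) and 3: recognize the binomial expansion and resum.


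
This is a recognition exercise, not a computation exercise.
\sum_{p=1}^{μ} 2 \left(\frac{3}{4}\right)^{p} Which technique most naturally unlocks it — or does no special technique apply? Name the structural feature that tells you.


Best approach: the geometric series formula — consecutive terms stand in a fixed index-free ratio — the geometric sum formula closes it.


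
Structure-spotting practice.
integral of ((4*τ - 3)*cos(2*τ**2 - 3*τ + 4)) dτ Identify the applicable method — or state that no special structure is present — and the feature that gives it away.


Best approach: u-substitution — set u = 2*τ**2 - 3*τ + 4: a constant multiple of its derivative, namely 4*τ - 3, is present as a factor once the integrand is collected, so the du is sitting there waiting.


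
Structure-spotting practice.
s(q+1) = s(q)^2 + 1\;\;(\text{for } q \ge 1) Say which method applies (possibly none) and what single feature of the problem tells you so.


Diagnosis: no special technique — the recurrence is nonlinear in the sequence terms; no linear-recurrence method fits it as written — one iterates or studies it directly.


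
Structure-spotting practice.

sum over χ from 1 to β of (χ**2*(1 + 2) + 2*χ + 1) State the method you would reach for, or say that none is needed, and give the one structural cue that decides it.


Diagnosis: no special technique — constant-multiple powers of χ with no cancellation partners and no common ratio — use the standard power-sum formulas.


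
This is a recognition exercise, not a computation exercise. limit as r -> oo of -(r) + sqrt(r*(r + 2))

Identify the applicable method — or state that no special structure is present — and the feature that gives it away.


Method: conjugate multiplication — infinity minus infinity with a radical in play — multiply by the conjugate so the divergences of sqrt(r*(r + 2)) and r annihilate.


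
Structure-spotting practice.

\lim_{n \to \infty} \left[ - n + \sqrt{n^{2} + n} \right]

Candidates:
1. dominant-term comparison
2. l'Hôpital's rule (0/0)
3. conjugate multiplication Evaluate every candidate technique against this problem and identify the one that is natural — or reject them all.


Method: conjugate multiplication — infinity minus infinity with a radical in play — multiply by the conjugate so the divergences of \sqrt{n^{2} + n} and n annihilate.
- dominant-term comparison — this limit is not decided by comparing leading-term growth at infinity.
- l'Hôpital's rule (0/0) — the expression is a difference driving to ∞ − ∞, not a 0/0 quotient — there is no ratio for the rule to differentiate.
- conjugate multiplication: yes, a natural case for it.


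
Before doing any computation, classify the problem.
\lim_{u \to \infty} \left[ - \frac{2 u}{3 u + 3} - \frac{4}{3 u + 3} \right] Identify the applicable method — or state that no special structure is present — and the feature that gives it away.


Method: dominant-term comparison — divide through by the highest power of u; every lower-order term dies and the dominant terms decide the limit. Viewed as a single quotient this is an ∞/∞ form — an at-infinity application of l'Hôpital's rule would also resolve it; comparing leading growth reads the answer without differentiating.


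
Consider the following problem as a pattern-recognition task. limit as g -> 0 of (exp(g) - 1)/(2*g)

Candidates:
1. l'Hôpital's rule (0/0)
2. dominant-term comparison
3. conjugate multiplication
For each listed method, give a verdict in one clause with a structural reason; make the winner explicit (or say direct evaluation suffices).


Method: l'Hôpital's rule (0/0) — plug in 0: top and bottom both hit zero, so differentiate each and retry. A first-order expansion at the point is an equally standard path; the rule packages it.
- l'Hôpital's rule (0/0) — yes, a natural case for it.
- dominant-term comparison: no dominant power emerges to decide the limit by degree comparison.
- conjugate multiplication — the conjugate move applies to radical differences, which this is not.


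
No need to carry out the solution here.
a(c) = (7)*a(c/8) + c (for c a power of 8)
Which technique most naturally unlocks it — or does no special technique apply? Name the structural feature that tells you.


Verdict: the master substitution — the index is divided (c/8), not shifted — substitute c = 8^m to straighten it into a shift recurrence.


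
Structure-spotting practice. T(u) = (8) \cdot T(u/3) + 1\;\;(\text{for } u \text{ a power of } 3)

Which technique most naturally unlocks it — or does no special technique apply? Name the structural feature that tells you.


Technique: the master substitution — treat m = log base 3 of u as the new clock: one recursion step advances m by one while u scales by 3.


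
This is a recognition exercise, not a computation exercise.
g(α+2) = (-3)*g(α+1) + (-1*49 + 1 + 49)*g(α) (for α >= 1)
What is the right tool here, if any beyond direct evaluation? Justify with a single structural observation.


Verdict: the characteristic-root method — constant coefficients and linearity mean the ansatz r^α reduces it to solving the characteristic polynomial.


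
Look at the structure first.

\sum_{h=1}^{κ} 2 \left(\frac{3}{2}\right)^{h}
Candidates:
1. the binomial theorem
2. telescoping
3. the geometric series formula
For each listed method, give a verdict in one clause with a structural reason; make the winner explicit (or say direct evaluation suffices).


Diagnosis: the geometric series formula — check a ratio of consecutive terms: it is \frac{3}{2}, independent of the index, so the geometric formula closes the sum.
- the binomial theorem — there is no sum-raised-to-a-power identity hiding in these terms.
- telescoping: the summand is not presented as a shifted difference — a telescoping rewrite may exist, but the displayed structure does not offer one.
- the geometric series formula: applies; the problem has the shape this method handles.


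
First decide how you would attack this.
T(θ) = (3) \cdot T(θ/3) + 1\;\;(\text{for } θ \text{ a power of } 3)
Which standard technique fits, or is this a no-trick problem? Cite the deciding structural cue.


Verdict: the master substitution — treat m = log base 3 of θ as the new clock: one recursion step advances m by one while θ scales by 3.


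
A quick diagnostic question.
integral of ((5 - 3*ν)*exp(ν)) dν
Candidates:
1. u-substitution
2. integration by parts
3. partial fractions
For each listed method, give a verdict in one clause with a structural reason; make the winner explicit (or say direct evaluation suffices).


Diagnosis: integration by parts — differentiate 5 - 3*ν, integrate exp(ν): each pass lowers the polynomial degree, so parts terminates.
- u-substitution: no subexpression of the integrand pairs with its own derivative as a factor — individual terms may offer their own substitutions, but any change of variable covering the whole integral would have to be constructed from outside the expression.
- integration by parts: yes, a natural case for it.
- partial fractions: the expression is not a ratio of polynomials that decomposes further.


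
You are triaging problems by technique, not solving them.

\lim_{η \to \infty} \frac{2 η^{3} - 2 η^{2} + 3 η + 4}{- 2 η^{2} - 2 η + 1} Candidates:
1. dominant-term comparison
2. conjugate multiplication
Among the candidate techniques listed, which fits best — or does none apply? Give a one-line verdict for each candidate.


Best approach: dominant-term comparison — as η grows, only the highest-degree terms matter — compare leading terms and read the limit off.
- dominant-term comparison — a fit — the right tool for this form.
- conjugate multiplication: no difference of divergent radicals appears, so rationalizing has nothing to cancel.


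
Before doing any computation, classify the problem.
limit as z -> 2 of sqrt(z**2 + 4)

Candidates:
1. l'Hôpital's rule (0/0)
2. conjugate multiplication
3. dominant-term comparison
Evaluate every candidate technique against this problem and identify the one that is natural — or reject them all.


Diagnosis: no special technique — the expression is continuous at the evaluation point — substitute directly; no indeterminate form appears.
- l'Hôpital's rule (0/0): substituting the point gives a finite value outright — there is no indeterminate clash to repair.
- conjugate multiplication: there is no infinity-minus-infinity radical difference to rationalize.
- dominant-term comparison — leading-power comparison does not apply to this form.


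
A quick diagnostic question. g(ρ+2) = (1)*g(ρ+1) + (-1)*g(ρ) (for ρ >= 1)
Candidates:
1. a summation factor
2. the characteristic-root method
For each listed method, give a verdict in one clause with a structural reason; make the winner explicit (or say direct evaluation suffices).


Method: the characteristic-root method — try a geometric ansatz r^ρ: constant coefficients turn the recurrence into one polynomial equation in r.
- a summation factor — the recurrence reaches back more than one step, outside the first-order family a summation factor normalizes.
- the characteristic-root method: a fit — the right tool for this form.


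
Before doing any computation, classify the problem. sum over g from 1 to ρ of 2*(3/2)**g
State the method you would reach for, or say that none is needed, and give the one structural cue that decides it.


Technique: the geometric series formula — the ratio of consecutive terms is the constant 3/2, independent of the index — a geometric sum.


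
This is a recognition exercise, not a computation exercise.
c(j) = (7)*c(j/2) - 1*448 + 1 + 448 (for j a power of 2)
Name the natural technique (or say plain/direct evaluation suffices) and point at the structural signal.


Method: the master substitution — the index is divided (j/2), not shifted — substitute j = 2^m to straighten it into a shift recurrence.


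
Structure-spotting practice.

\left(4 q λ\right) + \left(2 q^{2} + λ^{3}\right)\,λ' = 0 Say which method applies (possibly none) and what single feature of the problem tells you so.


Method: the exact-equation method — d/dλ of 4 q λ equals d/dq of 2 q^{2} + λ^{3}: the form is a total differential of one potential — integrate it exactly.


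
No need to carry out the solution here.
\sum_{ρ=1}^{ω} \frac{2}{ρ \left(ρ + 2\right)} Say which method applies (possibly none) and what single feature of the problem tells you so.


Best approach: telescoping — after splitting \frac{2}{ρ \left(ρ + 2\right)} into partial fractions, the pieces are shifted copies of one function and cancel telescopically.


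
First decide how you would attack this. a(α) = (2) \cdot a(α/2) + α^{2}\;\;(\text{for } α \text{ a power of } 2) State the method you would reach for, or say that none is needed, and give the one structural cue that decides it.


Verdict: the master substitution — the argument contracts 2-fold per step: reindex α exponentially and solve the linear recurrence in the new index.


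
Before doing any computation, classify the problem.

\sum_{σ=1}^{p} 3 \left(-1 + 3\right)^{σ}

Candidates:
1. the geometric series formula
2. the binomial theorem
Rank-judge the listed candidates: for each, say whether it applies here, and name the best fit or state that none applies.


Verdict: the geometric series formula — consecutive terms stand in a fixed index-free ratio — the geometric sum formula closes it.
- the geometric series formula: applicable, and directly so.
- the binomial theorem: the summand does not match any term pattern of an expanded binomial power.


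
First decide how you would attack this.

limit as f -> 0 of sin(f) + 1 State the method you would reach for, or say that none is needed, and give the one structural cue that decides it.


Verdict: no special technique — nothing blocks direct substitution at 0: plug in and finish.


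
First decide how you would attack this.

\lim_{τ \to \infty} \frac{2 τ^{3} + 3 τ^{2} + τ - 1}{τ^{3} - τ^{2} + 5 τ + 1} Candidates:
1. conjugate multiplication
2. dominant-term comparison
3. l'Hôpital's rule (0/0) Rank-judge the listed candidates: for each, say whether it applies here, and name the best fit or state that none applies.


Verdict: dominant-term comparison — growth-rate triage: the leading powers of τ decide the limit, everything else is noise.
- conjugate multiplication: the conjugate move applies to radical differences, which this is not.
- dominant-term comparison — yes — fits the structure here.
- l'Hôpital's rule (0/0) — viewed as a single quotient this runs to ∞/∞, not the 0/0 clash this candidate addresses; an at-infinity variant of the rule would resolve it, but comparing leading growth reads the answer without differentiating.


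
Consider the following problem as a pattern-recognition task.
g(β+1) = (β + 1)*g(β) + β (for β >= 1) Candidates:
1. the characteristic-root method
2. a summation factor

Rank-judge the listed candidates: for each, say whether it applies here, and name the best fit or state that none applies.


Method: a summation factor — one step of memory with a weight β + 1 that changes as the index grows — the summation-factor construction is built for this.
- the characteristic-root method — the coefficients change with the index, which the root method cannot absorb.
- a summation factor — yes, a natural case for it.


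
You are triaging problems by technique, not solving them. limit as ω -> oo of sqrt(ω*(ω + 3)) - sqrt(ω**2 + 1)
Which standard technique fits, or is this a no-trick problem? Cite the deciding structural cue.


Verdict: conjugate multiplication — this difference gives up after one conjugate multiplication — the radical structure cancels against its conjugate.


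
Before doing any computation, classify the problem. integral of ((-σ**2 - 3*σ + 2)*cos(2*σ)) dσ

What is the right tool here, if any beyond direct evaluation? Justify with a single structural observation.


Method: integration by parts — a polynomial -σ**2 - 3*σ + 2 against the kernel cos(2*σ) is the signature bounded-ladder case for integration by parts.


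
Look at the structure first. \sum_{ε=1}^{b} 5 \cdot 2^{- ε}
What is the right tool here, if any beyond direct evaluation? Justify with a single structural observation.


Verdict: the geometric series formula — consecutive terms stand in a fixed index-free ratio — the geometric sum formula closes it.


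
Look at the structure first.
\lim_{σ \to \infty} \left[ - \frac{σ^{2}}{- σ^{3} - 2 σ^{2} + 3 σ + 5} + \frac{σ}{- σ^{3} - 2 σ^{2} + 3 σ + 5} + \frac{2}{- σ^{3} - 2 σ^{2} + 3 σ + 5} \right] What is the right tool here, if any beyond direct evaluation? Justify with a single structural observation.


Technique: dominant-term comparison — divide by the highest power of σ present: lower-order terms vanish and the dominant ratio remains. Differentiating the expression as a single quotient would eventually settle it as well; matching dominant growth settles it immediately.


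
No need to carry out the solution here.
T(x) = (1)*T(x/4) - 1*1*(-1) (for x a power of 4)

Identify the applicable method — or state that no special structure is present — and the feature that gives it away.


Best approach: the master substitution — the argument x/4 divides the index by 4; the standard x = 4^m substitution converts it to a constant-shift recurrence.


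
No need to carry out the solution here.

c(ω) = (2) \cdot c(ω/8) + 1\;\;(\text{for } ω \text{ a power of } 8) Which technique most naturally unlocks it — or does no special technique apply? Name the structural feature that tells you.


Diagnosis: the master substitution — treat m = log base 8 of ω as the new clock: one recursion step advances m by one while ω scales by 8.


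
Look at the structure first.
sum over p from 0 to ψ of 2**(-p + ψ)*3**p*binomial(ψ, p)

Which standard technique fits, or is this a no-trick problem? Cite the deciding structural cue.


Method: the binomial theorem — the summand is term p of a binomial expansion in 3 and 2; the whole sum is a single power.


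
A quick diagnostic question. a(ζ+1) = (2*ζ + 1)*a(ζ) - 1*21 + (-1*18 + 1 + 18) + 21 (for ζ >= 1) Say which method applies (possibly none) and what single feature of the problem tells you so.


Verdict: a summation factor — an index-dependent multiplier 2*ζ + 1 rules out characteristic roots; a summation factor converts it to a pure difference.


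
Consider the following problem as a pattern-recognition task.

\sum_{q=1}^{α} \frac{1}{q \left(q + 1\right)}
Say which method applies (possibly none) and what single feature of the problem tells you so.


Technique: telescoping — poles of \frac{1}{q \left(q + 1\right)} differ by an integer, the telltale of a telescoping partial-fraction sum.


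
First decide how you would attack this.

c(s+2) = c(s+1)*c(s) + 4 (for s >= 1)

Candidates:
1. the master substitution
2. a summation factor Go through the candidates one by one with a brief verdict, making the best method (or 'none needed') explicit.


Verdict: no special technique — no ansatz, no master substitution, no summation factor survives the nonlinearity here.
- the master substitution — the recursion steps by a constant offset, so exponential reindexing is pointless.
- a summation factor — the recursion is nonlinear — outside the first-order linear family a summation factor addresses.


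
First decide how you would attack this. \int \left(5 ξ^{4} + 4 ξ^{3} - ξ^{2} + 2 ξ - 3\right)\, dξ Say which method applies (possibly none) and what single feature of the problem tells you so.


Verdict: no special technique — a term-by-term power-rule job in ξ; no substitution or rearrangement earns its keep here.


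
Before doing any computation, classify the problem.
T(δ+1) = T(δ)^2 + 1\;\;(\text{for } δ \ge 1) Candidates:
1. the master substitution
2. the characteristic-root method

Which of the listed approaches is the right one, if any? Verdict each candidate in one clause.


Best approach: no special technique — each new value is a nonlinear function of earlier ones — scaling arguments and superposition both fail.
- the master substitution — this is shift-type recursion, outside the divide-and-conquer template.
- the characteristic-root method: the recursion is nonlinear in the sequence values, so no linear-modes ansatz applies.


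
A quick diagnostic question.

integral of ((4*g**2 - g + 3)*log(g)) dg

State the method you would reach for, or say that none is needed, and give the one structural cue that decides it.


Method: integration by parts — take log(g) as the piece to differentiate: what remains is a power-rule integral in disguise.


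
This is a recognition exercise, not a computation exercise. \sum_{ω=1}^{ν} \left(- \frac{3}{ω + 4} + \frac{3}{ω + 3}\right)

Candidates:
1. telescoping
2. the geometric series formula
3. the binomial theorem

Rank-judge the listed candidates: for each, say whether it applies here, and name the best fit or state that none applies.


Verdict: telescoping — write out three consecutive terms and watch the interior cancel: the advanced copy one term subtracts reappears as the very next term's leading piece, pair after pair.
- telescoping — applicable, and directly so.
- the geometric series formula — dividing successive terms gives an index-dependent quantity, not a constant.
- the binomial theorem: no binomial coefficients pair up with complementary powers here.


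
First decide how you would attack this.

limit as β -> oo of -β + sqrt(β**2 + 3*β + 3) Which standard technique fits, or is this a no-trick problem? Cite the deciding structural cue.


Method: conjugate multiplication — divergence minus divergence hides a finite answer — expose it by pairing sqrt(β**2 + 3*β + 3) - β with its conjugate.


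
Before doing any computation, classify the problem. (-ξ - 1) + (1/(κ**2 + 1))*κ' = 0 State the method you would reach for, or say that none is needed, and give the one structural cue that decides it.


Method: separation of variables — separating collects all κ-dependence with the derivative and leaves all ξ-dependence opposite: variables separate. The cross-partial test also passes here (vacuously, each side single-variable); the potential-function route would work, separation is simply more immediate.


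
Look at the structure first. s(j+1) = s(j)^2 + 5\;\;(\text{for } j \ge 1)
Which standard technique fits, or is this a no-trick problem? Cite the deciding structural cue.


Best approach: no special technique — nonlinear feedback in the recursion rules out every root- or factor-based technique.


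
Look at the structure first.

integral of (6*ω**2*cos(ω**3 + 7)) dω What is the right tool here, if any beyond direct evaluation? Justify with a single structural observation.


Diagnosis: u-substitution — structure check: outer function, inner expression ω**3 + 7, inner derivative as a factor — the classic u = ω**3 + 7 pattern.


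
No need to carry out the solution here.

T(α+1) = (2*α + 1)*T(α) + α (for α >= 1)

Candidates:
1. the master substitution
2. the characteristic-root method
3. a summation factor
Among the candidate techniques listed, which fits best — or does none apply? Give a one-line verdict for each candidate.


Best approach: a summation factor — it is first-order linear but the coefficient 2*α + 1 depends on the index, so multiply through by a summation factor to telescope it.
- the master substitution: with no divided-index recursive call, reindexing by powers of a base buys nothing.
- the characteristic-root method: an index-dependent weight blocks the pure exponential ansatz.
- a summation factor — yes — fits the structure here.


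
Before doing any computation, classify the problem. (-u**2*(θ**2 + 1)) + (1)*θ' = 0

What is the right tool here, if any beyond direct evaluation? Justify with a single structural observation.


Method: separation of variables — the slope splits multiplicatively: u**2 carrying all u-dependence times θ**2 + 1 carrying all θ-dependence — separate and integrate.


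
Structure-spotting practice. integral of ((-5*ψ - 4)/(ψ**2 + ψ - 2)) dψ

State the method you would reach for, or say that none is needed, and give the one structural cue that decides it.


Verdict: partial fractions — with ψ**2 + ψ - 2 factorable and the degree on top strictly smaller, simple-fraction decomposition is immediate.


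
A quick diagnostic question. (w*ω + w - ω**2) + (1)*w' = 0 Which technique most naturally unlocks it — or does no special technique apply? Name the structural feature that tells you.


Verdict: a linear integrating factor — the unknown enters only to the first power against a nonzero forcing term — the integrating-factor template applies directly.


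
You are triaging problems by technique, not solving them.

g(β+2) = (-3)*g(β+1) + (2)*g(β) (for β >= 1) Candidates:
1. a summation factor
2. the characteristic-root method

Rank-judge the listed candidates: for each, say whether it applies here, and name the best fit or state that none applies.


Best approach: the characteristic-root method — linear, homogeneous, constant coefficients: solutions of the form r^β exist — find the roots of the characteristic polynomial.
- a summation factor: a summation factor telescopes one-step recursions; this one carries higher-order memory.
- the characteristic-root method: applicable, and directly so.


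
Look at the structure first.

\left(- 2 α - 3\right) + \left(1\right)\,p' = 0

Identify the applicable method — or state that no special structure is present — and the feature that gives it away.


Method: no special technique — solved for the derivative, no p appears — this is antidifferentiation in α wearing ODE clothing.


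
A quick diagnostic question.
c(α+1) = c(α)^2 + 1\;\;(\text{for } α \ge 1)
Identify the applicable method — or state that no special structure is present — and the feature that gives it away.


Technique: no special technique — the recurrence is nonlinear in the sequence values; study it directly, no linear machinery applies.


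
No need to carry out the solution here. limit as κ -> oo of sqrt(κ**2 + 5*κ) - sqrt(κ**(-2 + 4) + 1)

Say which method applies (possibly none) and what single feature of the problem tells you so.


Technique: conjugate multiplication — this difference gives up after one conjugate multiplication — the radical structure cancels against its conjugate.


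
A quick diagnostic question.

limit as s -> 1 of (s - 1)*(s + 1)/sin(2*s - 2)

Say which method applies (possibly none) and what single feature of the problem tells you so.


Best approach: l'Hôpital's rule (0/0) — both numerator and denominator vanish at 1: the genuine 0/0 indeterminate that l'Hôpital exists for. A first-order expansion at the point is an equally standard path; the rule packages it.


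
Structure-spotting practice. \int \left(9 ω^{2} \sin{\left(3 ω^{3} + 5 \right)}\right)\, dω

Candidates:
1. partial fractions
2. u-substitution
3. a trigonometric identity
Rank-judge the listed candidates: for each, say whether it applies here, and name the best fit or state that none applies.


Method: u-substitution — a chain-rule shadow: 9 ω^{2} alongside a function of 3 ω^{3} + 5 means u = 3 ω^{3} + 5 unwinds the composition in one step.
- partial fractions — the expression is not a ratio of polynomials that decomposes further.
- u-substitution: yes, a natural case for it.
- a trigonometric identity — no even trigonometric power and no product of distinct frequencies to rewrite.


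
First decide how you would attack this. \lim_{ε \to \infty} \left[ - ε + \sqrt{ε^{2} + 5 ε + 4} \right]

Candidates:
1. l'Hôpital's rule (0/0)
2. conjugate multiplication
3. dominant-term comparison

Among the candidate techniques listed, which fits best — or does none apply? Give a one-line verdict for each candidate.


Diagnosis: conjugate multiplication — neither \sqrt{ε^{2} + 5 ε + 4} nor ε converges alone, so rewrite their difference as a conjugate-rationalized quotient first.
- l'Hôpital's rule (0/0): the expression is a difference driving to ∞ − ∞, not a 0/0 quotient — there is no ratio for the rule to differentiate.
- conjugate multiplication — applicable, and directly so.
- dominant-term comparison — no ranking of term growth rates resolves the limit here.


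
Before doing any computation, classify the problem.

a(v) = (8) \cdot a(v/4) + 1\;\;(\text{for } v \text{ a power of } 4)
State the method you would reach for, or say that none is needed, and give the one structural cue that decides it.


Technique: the master substitution — the argument shrinks by the factor 4, so measure the index on a logarithmic scale and the recursion becomes a shift.
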